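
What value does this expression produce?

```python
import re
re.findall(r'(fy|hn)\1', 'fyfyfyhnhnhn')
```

A backreference is literal: `\1` must see the identical characters the first group matched.
Because there's exactly one group, `findall` drops the full match and keeps group 1 from each hit.

['fy', 'hn']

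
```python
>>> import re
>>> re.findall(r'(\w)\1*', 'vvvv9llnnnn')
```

`\1` is not a pattern — it's the concrete string captured by group 1, re-applied verbatim.
Matches: at [0:4] match 'vvvv', group 1 = 'v'; at [4:5] match '9', group 1 = '9'; at [5:7] match 'll', group 1 = 'l'; at [7:11] match 'nnnn', group 1 = 'n'.
Because there's exactly one group, `findall` drops the full match and keeps group 1 from each hit.

['v', '9', 'l', 'n']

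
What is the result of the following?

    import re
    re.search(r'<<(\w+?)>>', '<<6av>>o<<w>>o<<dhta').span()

Unlike `match`, `search` isn't anchored — it looks for the pattern anywhere in the string.
The match spans [0:7] → '<<6av>>'.
Captured: group 1 = '6av'.

(0, 7)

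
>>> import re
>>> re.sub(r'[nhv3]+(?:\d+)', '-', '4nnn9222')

'4-'

This matches one or more of one of [nhv3]; then one or more of a digit (non-capturing group).
Matches: at [1:8] → 'nnn9222'.
Every occurrence is swapped for '-'.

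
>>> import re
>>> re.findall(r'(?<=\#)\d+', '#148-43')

The positive lookaround only admits positions where the adjacent text matches; those characters stay outside the span.
Matches: at [1:4] → '148'.
`findall` yields the raw match text (1 of them) because the pattern has no groups.

['148']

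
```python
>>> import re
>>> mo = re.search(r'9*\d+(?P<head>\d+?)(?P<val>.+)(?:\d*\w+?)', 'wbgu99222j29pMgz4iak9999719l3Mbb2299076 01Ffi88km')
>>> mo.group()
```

The pattern matches zero or more of the literal '9', then one or more of a digit; then one or more of a digit (lazy) (captured as 'head'); then one or more of any character (captured as 'val'); then zero or more of a digit, then one or more of a word character (lazy) (non-capturing group).
`search` walks the string left to right and returns the first match it finds.
The match spans [4:49] → '99222j29pMgz4iak9999719l3Mbb2299076 01Ffi88km'.
Captured: group 1 = '2', group 2 = 'j29pMgz4iak9999719l3Mbb2299076 01Ffi88k'.

'99222j29pMgz4iak9999719l3Mbb2299076 01Ffi88km'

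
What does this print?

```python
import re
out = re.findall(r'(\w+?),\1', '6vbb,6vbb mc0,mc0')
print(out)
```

The backreference `\1` re-matches whatever the first group consumed, character for character.
`findall` collects group 1 from each match (2 total).

['6vbb', 'mc0']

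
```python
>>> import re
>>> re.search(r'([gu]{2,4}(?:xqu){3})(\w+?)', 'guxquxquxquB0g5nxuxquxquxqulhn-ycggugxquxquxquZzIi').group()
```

'guxquxquxquB'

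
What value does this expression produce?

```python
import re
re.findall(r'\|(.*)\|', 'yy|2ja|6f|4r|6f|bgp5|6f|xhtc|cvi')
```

Walking the string: at [2:29] match '|2ja|6f|4r|6f|bgp5|6f|xhtc|', group 1 = '2ja|6f|4r|6f|bgp5|6f|xhtc'.
With a single group, `findall` returns only what that group captured — 1 item.

['2ja|6f|4r|6f|bgp5|6f|xhtc']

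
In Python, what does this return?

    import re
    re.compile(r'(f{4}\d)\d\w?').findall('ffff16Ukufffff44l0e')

['ffff1', 'ffff4']

This matches exactly 4 of the literal 'f', then a digit (captured); then a digit, then optionally a word character.
Scanning left to right: at [0:7] match 'ffff16U', group 1 = 'ffff1'; at [10:17] match 'ffff44l', group 1 = 'ffff4'.
With a single group, `findall` returns only what that group captured — 2 items.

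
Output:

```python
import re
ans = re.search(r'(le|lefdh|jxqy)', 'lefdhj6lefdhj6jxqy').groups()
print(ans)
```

The regex engine tests alternatives in the order written; an earlier branch that matches wins even if a later one would match more.
`re.search` scans for the first position where the pattern succeeds.
The match spans [0:2] → 'le'.
Captured: group 1 = 'le'.

('le',)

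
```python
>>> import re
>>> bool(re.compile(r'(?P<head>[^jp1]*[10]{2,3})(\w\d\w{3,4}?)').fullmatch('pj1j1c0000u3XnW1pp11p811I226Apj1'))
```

`re.fullmatch` is like wrapping the pattern in `^…$` (in single-line mode).
Here the string isn't matched end-to-end, so the call returns None, and `bool(None)` is False.

False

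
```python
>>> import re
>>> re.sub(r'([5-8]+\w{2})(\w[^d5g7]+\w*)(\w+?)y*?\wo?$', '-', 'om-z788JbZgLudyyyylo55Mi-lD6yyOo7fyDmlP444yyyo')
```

Pattern: one or more of a character in [5-8], then exactly 2 of a word character (captured); then a word character, then one or more of any character except [d5g7], then zero or more of a word character (captured); then one or more of a word character (lazy) (captured); then zero or more of the literal 'y' (lazy), then a word character, then optionally a literal 'o'; then anchored at the end.
Each match is replaced by '-'.

'om-z788JbZgLudyyyylo-'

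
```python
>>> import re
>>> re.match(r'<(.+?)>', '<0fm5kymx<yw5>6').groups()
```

('0fm5kymx<yw5',)

With `match`, the pattern is implicitly anchored at the beginning.
The match spans [0:14] → '<0fm5kymx<yw5>'.
Captured: group 1 = '0fm5kymx<yw5'.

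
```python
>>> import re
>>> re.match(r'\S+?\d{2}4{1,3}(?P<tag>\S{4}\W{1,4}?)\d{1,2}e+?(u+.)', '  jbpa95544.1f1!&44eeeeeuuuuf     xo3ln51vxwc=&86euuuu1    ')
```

None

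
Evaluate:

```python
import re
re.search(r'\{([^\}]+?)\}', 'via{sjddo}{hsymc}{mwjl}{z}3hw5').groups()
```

`re.search` scans for the first position where the pattern succeeds.
The match spans [3:10] → '{sjddo}'.
Captured: group 1 = 'sjddo'.

('sjddo',)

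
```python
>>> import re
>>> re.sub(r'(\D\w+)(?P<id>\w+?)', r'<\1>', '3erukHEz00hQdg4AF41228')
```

'3<erukHEz00hQdg4AF4122>'

This matches a non-digit, then one or more of a word character (captured); then one or more of a word character (lazy) (captured as 'id').
`\1` in the replacement pulls in group 1's text for each match.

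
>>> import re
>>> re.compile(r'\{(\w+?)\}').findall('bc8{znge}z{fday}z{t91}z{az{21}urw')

One capturing group, so `findall` returns just the captured substring from each match — 4 in all.

['znge', 'fday', 't91', '21']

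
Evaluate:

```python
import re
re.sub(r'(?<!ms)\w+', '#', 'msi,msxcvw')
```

Because the assertion is negative and zero-width, positions next to the forbidden text are skipped.
Matches: at [0:3] → 'msi'; at [4:10] → 'msxcvw'.
Every occurrence is swapped for '#'.

'#,#'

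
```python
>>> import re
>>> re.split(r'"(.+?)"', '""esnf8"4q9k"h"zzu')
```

Matches to split on: at [0:8] → '""esnf8"'; at [12:15] → '"h"'.
With a capturing group present, the delimiter's captured portion is kept in the result list.

['', '"esnf8', '4q9k', 'h', 'zzu']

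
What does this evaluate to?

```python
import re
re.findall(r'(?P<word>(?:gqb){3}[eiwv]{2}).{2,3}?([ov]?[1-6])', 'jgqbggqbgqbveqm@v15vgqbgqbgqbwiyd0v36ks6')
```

[('gqbgqbgqbwi', 'v3')]

Pattern: the literal 'gqb' repeated 3 times, then exactly 2 of one of [eiwv] (captured as 'word'); then 2 to 3 of any character (lazy); then optionally one of [ov], then a character in [1-6] (captured).
Scanning left to right: at [20:36] match 'gqbgqbgqbwiyd0v3', groups = ('gqbgqbgqbwi', 'v3').
2 groups means the one result is a tuple of 2 captured strings — 1 here.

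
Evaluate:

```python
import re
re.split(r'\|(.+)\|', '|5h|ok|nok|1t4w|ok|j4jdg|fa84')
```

Because the pattern has a capturing group, `split` also inserts each captured text between the pieces.

['', '5h|ok|nok|1t4w|ok|j4jdg', 'fa84']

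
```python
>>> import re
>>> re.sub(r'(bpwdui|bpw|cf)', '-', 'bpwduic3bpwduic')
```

'-c3-c'

Alternation isn't longest-match — the leftmost alternative that fits at this position is chosen.
Matches: at [0:6] → 'bpwdui'; at [8:14] → 'bpwdui'.
`sub` substitutes '-' at each match site.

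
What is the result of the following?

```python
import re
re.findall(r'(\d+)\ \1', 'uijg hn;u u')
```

[]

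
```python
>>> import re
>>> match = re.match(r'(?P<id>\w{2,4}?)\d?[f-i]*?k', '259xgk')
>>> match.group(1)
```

This matches 2 to 4 of a word character (lazy) (captured as 'id'); then optionally a digit, then zero or more of a character in [f-i] (lazy), then a literal 'k'.
`re.match` won't scan ahead — the pattern has to work from the very first character.
The match spans [0:6] → '259xgk'.
Captured: group 1 = '259x'.

'259x'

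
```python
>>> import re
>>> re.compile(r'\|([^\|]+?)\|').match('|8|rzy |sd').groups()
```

('8',)

The match spans [0:3] → '|8|'.
Captured: group 1 = '8'.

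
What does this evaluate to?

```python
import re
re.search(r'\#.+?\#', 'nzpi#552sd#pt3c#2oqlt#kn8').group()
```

'#552sd#'

A non-greedy quantifier consumes as few characters as it can — just enough that the remainder of the pattern still matches from where it stops; whatever follows it matches normally.
The match spans [4:11] → '#552sd#'.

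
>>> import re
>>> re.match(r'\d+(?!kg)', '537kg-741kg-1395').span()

(0, 2)

The negative lookaround is zero-width — it rules out positions where the adjacent text would match, without consuming anything.
`match` is anchored at position 0; if the pattern doesn't fit there, it returns None.
The match spans [0:2] → '53'.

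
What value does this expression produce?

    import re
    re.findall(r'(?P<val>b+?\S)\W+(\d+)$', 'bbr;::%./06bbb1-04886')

[('bbb1', '04886')]

This matches one or more of the literal 'b' (lazy), then a non-whitespace character (captured as 'val'); then one or more of a non-word character; then one or more of a digit (captured); then anchored at the end.
Scanning left to right: at [11:21] match 'bbb1-04886', groups = ('bbb1', '04886').
With 2 capturing groups, `findall` returns a 2-tuple per match.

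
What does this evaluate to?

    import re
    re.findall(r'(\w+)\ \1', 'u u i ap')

['u']

`\1` has to match the exact text group 1 already captured.
Matches: at [0:3] match 'u u', group 1 = 'u'.
Because there's exactly one group, `findall` drops the full match and keeps group 1 from the one hit.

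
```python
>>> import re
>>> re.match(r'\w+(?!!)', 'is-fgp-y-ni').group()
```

`re.match` won't scan ahead — the pattern has to work from the very first character.
The match spans [0:2] → 'is'.

'is'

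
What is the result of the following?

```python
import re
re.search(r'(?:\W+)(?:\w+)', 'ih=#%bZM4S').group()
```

'=#%bZM4S'

Pattern: one or more of a non-word character (non-capturing group); then one or more of a word character (non-capturing group).
Unlike `match`, `search` isn't anchored — it looks for the pattern anywhere in the string.
The match spans [2:10] → '=#%bZM4S'.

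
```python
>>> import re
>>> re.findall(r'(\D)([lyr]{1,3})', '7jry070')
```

2 groups means the one result is a tuple of 2 captured strings — 1 here.

[('j', 'ry')]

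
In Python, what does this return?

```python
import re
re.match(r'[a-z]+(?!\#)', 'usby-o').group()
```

'usby'

The negative lookaround is zero-width — it rules out positions where the adjacent text would match, without consuming anything.
`match` is anchored at position 0; if the pattern doesn't fit there, it returns None.
The match spans [0:4] → 'usby'.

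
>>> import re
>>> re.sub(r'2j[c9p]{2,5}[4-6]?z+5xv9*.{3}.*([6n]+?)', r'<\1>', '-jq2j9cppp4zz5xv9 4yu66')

'-jq<6>'

Pattern: the literal '2j', then 2 to 5 of one of [c9p], then optionally a character in [4-6]; then one or more of a literal 'z', then the literal '5xv'; then zero or more of the literal '9', then exactly 3 of any character, then zero or more of any character; then one or more of one of [6n] (lazy) (captured).
`\1` in the replacement pulls in group 1's text for each match.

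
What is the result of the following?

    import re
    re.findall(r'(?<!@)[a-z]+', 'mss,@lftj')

['mss', 'ftj']

A negative assertion filters positions out without eating any characters.
Walking the string: at [0:3] → 'mss'; at [6:9] → 'ftj'.
With no groups in the pattern, `findall` gives back each whole match — 2 here.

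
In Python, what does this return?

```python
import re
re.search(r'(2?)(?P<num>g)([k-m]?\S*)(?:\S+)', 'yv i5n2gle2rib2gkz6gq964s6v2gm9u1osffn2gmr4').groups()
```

The match spans [6:43] → '2gle2rib2gkz6gq964s6v2gm9u1osffn2gmr4'.
Captured: group 1 = '2', group 2 = 'g', group 3 = 'le2rib2gkz6gq964s6v2gm9u1osffn2gmr'.

('2', 'g', 'le2rib2gkz6gq964s6v2gm9u1osffn2gmr')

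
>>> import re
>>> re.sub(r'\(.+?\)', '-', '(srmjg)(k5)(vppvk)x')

'---x'

Lazy quantifiers expand one character at a time until the remainder of the pattern can match.
Matches: at [0:7] → '(srmjg)'; at [7:11] → '(k5)'; at [11:18] → '(vppvk)'.
`sub` substitutes '-' at each match site.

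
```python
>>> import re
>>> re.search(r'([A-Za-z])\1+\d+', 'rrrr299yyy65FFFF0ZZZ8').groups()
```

The backreference `\1` re-matches whatever the first group consumed, character for character.
Unlike `match`, `search` isn't anchored — it looks for the pattern anywhere in the string.
The match spans [0:7] → 'rrrr299'.
Captured: group 1 = 'r'.

('r',)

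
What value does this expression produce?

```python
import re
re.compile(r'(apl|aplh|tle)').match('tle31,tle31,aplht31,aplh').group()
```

`re.match` won't scan ahead — the pattern has to work from the very first character.
The match spans [0:3] → 'tle'.

'tle'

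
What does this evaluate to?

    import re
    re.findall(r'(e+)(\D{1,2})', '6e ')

[('e', ' ')]

Pattern: one or more of a literal 'e' (captured); then 1 to 2 of a non-digit (captured).
Scanning left to right: at [1:3] match 'e ', groups = ('e', ' ').
Multiple groups make `findall` return tuples — one 2-tuple for the one match.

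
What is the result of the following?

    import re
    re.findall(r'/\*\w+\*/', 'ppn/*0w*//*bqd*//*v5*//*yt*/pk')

No capturing groups, so `findall` returns the 4 full match strings.

['/*0w*/', '/*bqd*/', '/*v5*/', '/*yt*/']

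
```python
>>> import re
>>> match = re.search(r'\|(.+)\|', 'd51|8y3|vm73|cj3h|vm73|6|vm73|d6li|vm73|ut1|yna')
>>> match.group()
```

`re.search` scans for the first position where the pattern succeeds.
The match spans [3:44] → '|8y3|vm73|cj3h|vm73|6|vm73|d6li|vm73|ut1|'.
Captured: group 1 = '8y3|vm73|cj3h|vm73|6|vm73|d6li|vm73|ut1'.

'|8y3|vm73|cj3h|vm73|6|vm73|d6li|vm73|ut1|'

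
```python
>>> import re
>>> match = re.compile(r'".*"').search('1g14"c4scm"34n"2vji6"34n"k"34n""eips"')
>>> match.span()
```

`re.search` tries every starting position until one works.
The match spans [4:37] → '"c4scm"34n"2vji6"34n"k"34n""eips"'.

(4, 37)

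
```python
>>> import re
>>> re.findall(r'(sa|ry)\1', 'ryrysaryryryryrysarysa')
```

A backreference is literal: `\1` must see the identical characters the first group matched.
One capturing group, so `findall` returns just the captured substring from each match — 3 in all.

['ry', 'ry', 'ry']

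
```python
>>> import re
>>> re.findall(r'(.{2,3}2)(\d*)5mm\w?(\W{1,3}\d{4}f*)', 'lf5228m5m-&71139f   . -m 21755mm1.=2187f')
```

[('-m 2', '175', '.=2187f')]

The pattern matches 2 to 3 of any character, then a literal '2' (captured); then zero or more of a digit (captured); then the literal '5mm', then optionally a word character; then 1 to 3 of a non-word character, then exactly 4 of a digit, then zero or more of a literal 'f' (captured).
Scanning left to right: at [22:40] match '-m 21755mm1.=2187f', groups = ('-m 2', '175', '.=2187f').
With 3 capturing groups, `findall` returns a 3-tuple per match.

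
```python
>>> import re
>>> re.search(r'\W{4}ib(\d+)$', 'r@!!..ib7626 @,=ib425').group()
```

' @,=ib425'

This matches exactly 4 of a non-word character, then the literal 'ib'; then one or more of a digit (captured); then anchored at the end.
`re.search` scans for the first position where the pattern succeeds.
The match spans [12:21] → ' @,=ib425'.
Captured: group 1 = '425'.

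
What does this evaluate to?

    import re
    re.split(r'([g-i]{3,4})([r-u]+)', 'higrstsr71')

This matches 3 to 4 of a character in [g-i] (captured); then one or more of a character in [r-u] (captured).
Matches to split on: at [0:8] → 'higrstsr'.
Because the pattern has a capturing group, `split` also inserts each captured text between the pieces.

['', 'hig', 'rstsr', '71']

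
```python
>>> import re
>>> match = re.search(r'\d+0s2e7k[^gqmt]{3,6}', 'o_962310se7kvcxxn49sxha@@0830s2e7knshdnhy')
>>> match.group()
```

This matches one or more of a digit, then the literal '0s2'; then the literal 'e', then the literal '7k', then 3 to 6 of any character except [gqmt].
The match spans [25:40] → '0830s2e7knshdnh'.

'0830s2e7knshdnh'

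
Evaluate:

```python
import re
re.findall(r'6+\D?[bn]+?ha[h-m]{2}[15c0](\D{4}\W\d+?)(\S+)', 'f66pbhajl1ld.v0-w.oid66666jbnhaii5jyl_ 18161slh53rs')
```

[('jyl_ 1', '8161slh53rs')]

With 2 capturing groups, `findall` returns a 2-tuple per match.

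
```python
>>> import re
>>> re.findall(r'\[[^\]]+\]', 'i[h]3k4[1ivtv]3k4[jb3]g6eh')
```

No capturing groups, so `findall` returns the 3 full match strings.

['[h]', '[1ivtv]', '[jb3]']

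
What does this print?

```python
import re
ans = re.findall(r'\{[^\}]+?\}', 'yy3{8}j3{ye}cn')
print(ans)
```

['{8}', '{ye}']

No capturing groups, so `findall` returns the 2 full match strings.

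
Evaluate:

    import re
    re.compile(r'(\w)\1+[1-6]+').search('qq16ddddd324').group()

'qq16'

`\1` has to match the exact text group 1 already captured.
Unlike `match`, `search` isn't anchored — it looks for the pattern anywhere in the string.
The match spans [0:4] → 'qq16'.
Captured: group 1 = 'q'.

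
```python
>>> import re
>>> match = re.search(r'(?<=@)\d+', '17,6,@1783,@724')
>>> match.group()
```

'1783'

The positive lookaround only admits positions where the adjacent text matches; those characters stay outside the span.
The match spans [6:10] → '1783'.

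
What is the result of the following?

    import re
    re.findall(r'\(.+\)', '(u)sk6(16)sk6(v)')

No capturing groups, so `findall` returns the 1 full match string.

['(u)sk6(16)sk6(v)']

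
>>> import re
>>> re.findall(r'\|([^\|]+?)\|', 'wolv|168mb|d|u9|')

Because there's exactly one group, `findall` drops the full match and keeps group 1 from each hit.

['168mb', 'u9']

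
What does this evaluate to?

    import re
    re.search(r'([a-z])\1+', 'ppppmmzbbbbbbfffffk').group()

'pppp'

`\1` is not a pattern — it's the concrete string captured by group 1, re-applied verbatim.
`search` walks the string left to right and returns the first match it finds.
The match spans [0:4] → 'pppp'.
Captured: group 1 = 'p'.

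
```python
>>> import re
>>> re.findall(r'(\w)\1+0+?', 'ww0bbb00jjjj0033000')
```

['w', 'b', 'j', '3']

A backreference is literal: `\1` must see the identical characters the first group matched.
Matches: at [0:3] match 'ww0', group 1 = 'w'; at [3:7] match 'bbb0', group 1 = 'b'; at [8:13] match 'jjjj0', group 1 = 'j'; at [14:17] match '330', group 1 = '3'.
Because there's exactly one group, `findall` drops the full match and keeps group 1 from each hit.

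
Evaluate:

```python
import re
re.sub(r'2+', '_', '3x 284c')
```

'3x _84c'

Pattern: one or more of a literal '2'.
Each match is replaced by '_'.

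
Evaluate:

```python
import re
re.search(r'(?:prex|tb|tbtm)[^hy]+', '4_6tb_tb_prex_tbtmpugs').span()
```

(3, 22)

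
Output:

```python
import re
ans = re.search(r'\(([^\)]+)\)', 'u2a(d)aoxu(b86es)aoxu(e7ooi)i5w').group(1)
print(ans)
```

d

`re.search` tries every starting position until one works.
The match spans [3:6] → '(d)'.
Captured: group 1 = 'd'.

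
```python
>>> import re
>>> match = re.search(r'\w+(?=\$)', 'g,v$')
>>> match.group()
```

'v'

The `(?=…)`/`(?<=…)` assertion just peeks at neighbouring text; it doesn't advance the match position.
`re.search` tries every starting position until one works.
The match spans [2:3] → 'v'.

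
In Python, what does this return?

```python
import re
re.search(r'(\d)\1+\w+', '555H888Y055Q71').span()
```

(0, 14)

The backreference `\1` re-matches whatever the first group consumed, character for character.
The match spans [0:14] → '555H888Y055Q71'.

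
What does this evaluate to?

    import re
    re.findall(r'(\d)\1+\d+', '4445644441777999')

['4']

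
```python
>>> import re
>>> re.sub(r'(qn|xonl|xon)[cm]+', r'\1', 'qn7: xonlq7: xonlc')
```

Matches: at [13:18] → 'xonlc'.
The replacement refers to a captured group, so each match is rewritten using its own captured text.

'qn7: xonlq7: xonl'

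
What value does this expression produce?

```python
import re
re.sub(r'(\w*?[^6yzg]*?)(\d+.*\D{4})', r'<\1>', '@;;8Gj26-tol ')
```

A non-greedy quantifier consumes as few characters as it can — just enough that the remainder of the pattern still matches from where it stops; whatever follows it matches normally.
The replacement refers to a captured group, so each match is rewritten using its own captured text.

'<@;;>'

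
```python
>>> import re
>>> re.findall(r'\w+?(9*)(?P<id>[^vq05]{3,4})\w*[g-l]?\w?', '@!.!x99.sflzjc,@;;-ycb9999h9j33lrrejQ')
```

Pattern: one or more of a word character (lazy); then zero or more of a literal '9' (captured); then 3 to 4 of any character except [vq05] (captured as 'id'); then zero or more of a word character, then optionally a character in [g-l], then optionally a word character.
Scanning left to right: at [4:14] match 'x99.sflzjc', groups = ('99', '.sfl'); at [19:37] match 'ycb9999h9j33lrrejQ', groups = ('', 'cb99').
2 groups means each result is a tuple of 2 captured strings — 2 here.

[('99', '.sfl'), ('', 'cb99')]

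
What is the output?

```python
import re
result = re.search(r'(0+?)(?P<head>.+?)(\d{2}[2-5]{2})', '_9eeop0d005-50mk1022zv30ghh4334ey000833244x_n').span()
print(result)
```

(6, 20)

The pattern matches one or more of a literal '0' (lazy) (captured); then one or more of any character (lazy) (captured as 'head'); then exactly 2 of a digit, then exactly 2 of a character in [2-5] (captured).
Unlike `match`, `search` isn't anchored — it looks for the pattern anywhere in the string.
The match spans [6:20] → '0d005-50mk1022'.
Captured: group 1 = '0', group 2 = 'd005-50mk', group 3 = '1022'.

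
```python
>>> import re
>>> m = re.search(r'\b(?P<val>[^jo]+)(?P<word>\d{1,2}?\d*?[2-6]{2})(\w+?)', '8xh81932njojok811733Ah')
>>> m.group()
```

'8xh81932n'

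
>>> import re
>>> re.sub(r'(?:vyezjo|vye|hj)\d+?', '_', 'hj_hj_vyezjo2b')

'hj_hj__b'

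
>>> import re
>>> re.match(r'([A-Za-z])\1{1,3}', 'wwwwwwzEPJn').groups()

('w',)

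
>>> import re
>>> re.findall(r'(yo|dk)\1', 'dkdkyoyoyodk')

['dk', 'yo']

`\1` is not a pattern — it's the concrete string captured by group 1, re-applied verbatim.
Because there's exactly one group, `findall` drops the full match and keeps group 1 from each hit.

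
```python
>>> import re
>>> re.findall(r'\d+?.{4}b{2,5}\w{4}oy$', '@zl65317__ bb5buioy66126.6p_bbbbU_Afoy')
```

['66126.6p_bbbbU_Afoy']

No capturing groups, so `findall` returns the 1 full match string.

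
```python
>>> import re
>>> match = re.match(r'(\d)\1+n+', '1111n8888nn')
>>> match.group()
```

'1111n'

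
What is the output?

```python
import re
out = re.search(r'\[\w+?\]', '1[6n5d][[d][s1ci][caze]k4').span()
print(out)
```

(1, 7)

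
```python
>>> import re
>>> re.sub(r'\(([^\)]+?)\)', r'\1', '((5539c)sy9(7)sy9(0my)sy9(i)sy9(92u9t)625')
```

Matches: at [0:8] → '((5539c)'; at [11:14] → '(7)'; at [17:22] → '(0my)'; at [25:28] → '(i)'; at [31:38] → '(92u9t)'.
Each match is replaced using the text its own group 1 captured.

'(5539csy97sy90mysy9isy992u9t625'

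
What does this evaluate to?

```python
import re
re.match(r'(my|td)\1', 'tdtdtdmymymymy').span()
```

(0, 4)

`re.match` only tries the pattern at the start of the string.
The match spans [0:4] → 'tdtd'.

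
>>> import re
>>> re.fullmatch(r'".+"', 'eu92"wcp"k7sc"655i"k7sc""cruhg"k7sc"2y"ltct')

`fullmatch` succeeds only if the pattern covers the string from start to end.
Here the string isn't matched end-to-end, so the call returns None.

None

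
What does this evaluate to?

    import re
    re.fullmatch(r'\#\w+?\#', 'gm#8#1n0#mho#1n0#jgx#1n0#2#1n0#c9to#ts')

None

`fullmatch` succeeds only if the pattern covers the string from start to end.
Here the pattern can't cover the whole string, so the call returns None.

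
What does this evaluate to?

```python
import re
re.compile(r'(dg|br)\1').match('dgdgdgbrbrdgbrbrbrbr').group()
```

A backreference is literal: `\1` must see the identical characters the first group matched.
`re.match` only tries the pattern at the start of the string.
The match spans [0:4] → 'dgdg'.
Captured: group 1 = 'dg'.

'dgdg'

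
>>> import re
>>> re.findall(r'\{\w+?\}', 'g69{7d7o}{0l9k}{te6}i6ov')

['{7d7o}', '{0l9k}', '{te6}']

Walking the string: at [3:9] → '{7d7o}'; at [9:15] → '{0l9k}'; at [15:20] → '{te6}'.
With no groups in the pattern, `findall` gives back each whole match — 3 here.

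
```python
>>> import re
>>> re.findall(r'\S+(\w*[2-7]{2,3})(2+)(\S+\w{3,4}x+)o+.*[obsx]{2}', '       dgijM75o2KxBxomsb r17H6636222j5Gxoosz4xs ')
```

[('62', '2', '2j5Gx')]

This matches one or more of a non-whitespace character; then zero or more of a word character, then 2 to 3 of a character in [2-7] (captured); then one or more of a literal '2' (captured); then one or more of a non-whitespace character, then 3 to 4 of a word character, then one or more of the literal 'x' (captured); then one or more of a literal 'o', then zero or more of any character, then exactly 2 of one of [obsx].
Matches: at [25:47] match 'r17H6636222j5Gxoosz4xs', groups = ('62', '2', '2j5Gx').
Multiple groups make `findall` return tuples — one 3-tuple for the one match.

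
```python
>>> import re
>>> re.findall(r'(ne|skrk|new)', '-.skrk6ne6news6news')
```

['skrk', 'ne', 'ne', 'ne']

Branches in `(...|...)` are attempted left-to-right; the first branch that allows the whole pattern to succeed is taken.
With a single group, `findall` returns only what that group captured — 4 items.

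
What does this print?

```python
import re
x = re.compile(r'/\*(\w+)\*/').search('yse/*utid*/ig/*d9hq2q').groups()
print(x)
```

('utid',)

The match spans [3:11] → '/*utid*/'.
Captured: group 1 = 'utid'.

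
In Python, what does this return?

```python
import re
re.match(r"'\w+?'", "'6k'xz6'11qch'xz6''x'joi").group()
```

"'6k'"

With `match`, the pattern is implicitly anchored at the beginning.
The match spans [0:4] → "'6k'".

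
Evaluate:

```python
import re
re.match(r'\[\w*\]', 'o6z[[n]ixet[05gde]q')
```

None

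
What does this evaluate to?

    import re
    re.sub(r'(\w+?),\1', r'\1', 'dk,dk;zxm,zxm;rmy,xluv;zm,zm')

'dk;zxm;rmy,xluv;zm'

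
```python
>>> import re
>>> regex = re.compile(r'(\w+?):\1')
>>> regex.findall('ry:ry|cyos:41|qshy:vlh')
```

['ry']

`\1` is not a pattern — it's the concrete string captured by group 1, re-applied verbatim.
Walking the string: at [0:5] match 'ry:ry', group 1 = 'ry'.
One capturing group, so `findall` returns just the captured substring from the one match — 1 in all.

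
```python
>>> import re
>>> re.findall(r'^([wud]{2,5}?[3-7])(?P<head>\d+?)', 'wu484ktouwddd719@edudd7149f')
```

The `?` after the quantifier makes it lazy — it takes as little as possible before letting the rest of the pattern try.
With 2 capturing groups, `findall` returns a 2-tuple per match.

[('wu4', '8')]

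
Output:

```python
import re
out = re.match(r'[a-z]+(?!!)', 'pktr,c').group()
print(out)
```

Because the assertion is negative and zero-width, positions next to the forbidden text are skipped.
`re.match` won't scan ahead — the pattern has to work from the very first character.
The match spans [0:4] → 'pktr'.

pktr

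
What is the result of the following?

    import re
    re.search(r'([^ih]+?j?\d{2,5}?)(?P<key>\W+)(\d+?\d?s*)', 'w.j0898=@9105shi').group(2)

This matches one or more of any character except [ih] (lazy), then optionally the literal 'j', then 2 to 5 of a digit (lazy) (captured); then one or more of a non-word character (captured as 'key'); then one or more of a digit (lazy), then optionally a digit, then zero or more of the literal 's' (captured).
With the lazy modifier that quantifier settles for the fewest repetitions that let the rest of the pattern succeed (the atoms after it are unaffected and can still be greedy).
`re.search` scans for the first position where the pattern succeeds.
The match spans [0:11] → 'w.j0898=@91'.
Captured: group 1 = 'w.j0898', group 2 = '=@', group 3 = '91'.

'=@'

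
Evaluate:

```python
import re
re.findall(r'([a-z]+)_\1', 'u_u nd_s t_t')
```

['u', 't']

After group 1 captures some text, `\1` only succeeds where that same text appears again.
One capturing group, so `findall` returns just the captured substring from each match — 2 in all.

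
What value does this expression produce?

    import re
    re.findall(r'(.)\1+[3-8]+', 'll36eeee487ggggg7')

['l', 'e', 'g']

A backreference is literal: `\1` must see the identical characters the first group matched.
Matches: at [0:4] match 'll36', group 1 = 'l'; at [4:11] match 'eeee487', group 1 = 'e'; at [11:17] match 'ggggg7', group 1 = 'g'.
Because there's exactly one group, `findall` drops the full match and keeps group 1 from each hit.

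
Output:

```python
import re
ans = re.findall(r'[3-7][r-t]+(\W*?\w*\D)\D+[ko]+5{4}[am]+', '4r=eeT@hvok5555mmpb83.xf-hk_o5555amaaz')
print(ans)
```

Pattern: a character in [3-7], then one or more of a character in [r-t]; then zero or more of a non-word character (lazy), then zero or more of a word character, then a non-digit (captured); then one or more of a non-digit, then one or more of one of [ko], then exactly 4 of the literal '5'; then one or more of one of [am].
The `?` after the quantifier makes it lazy — it takes as little as possible before letting the rest of the pattern try.
Scanning left to right: at [0:17] match '4r=eeT@hvok5555mm', group 1 = '='.
One capturing group, so `findall` returns just the captured substring from the one match — 1 in all.

['=']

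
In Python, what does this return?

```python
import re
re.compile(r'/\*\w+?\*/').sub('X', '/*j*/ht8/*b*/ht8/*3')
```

'Xht8Xht8/*3'

`sub` substitutes 'X' at each match site.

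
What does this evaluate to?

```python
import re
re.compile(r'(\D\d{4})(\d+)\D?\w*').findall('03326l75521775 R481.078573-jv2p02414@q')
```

The pattern matches a non-digit, then exactly 4 of a digit (captured); then one or more of a digit (captured); then optionally a non-digit, then zero or more of a word character.
Matches: at [5:19] match 'l75521775 R481', groups = ('l7552', '1775'); at [19:36] match '.078573-jv2p02414', groups = ('.0785', '73').
`findall` packs the 2 group values into a tuple for every match.

[('l7552', '1775'), ('.0785', '73')]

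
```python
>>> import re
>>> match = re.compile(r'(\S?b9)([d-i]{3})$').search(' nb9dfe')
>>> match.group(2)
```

'dfe'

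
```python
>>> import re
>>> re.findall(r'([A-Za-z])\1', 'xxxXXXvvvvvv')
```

['x', 'X', 'v', 'v', 'v']

`\1` has to match the exact text group 1 already captured.
Matches: at [0:2] match 'xx', group 1 = 'x'; at [3:5] match 'XX', group 1 = 'X'; at [6:8] match 'vv', group 1 = 'v'; at [8:10] match 'vv', group 1 = 'v'; at [10:12] match 'vv', group 1 = 'v'.
Because there's exactly one group, `findall` drops the full match and keeps group 1 from each hit.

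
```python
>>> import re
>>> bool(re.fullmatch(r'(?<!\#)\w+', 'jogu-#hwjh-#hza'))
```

False

`re.fullmatch` requires the pattern to consume the entire string.
Here the pattern can't cover the whole string, so the call returns None, and `bool(None)` is False.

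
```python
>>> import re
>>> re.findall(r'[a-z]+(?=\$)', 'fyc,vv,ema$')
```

Lookahead/lookbehind check context without consuming it, so the matched span excludes the asserted characters.
Walking the string: at [7:10] → 'ema'.
With no groups in the pattern, `findall` gives back each whole match — 1 here.

['ema']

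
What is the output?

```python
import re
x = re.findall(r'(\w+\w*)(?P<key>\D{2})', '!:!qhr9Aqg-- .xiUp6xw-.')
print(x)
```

[('qhr9Aqg', '--'), ('xiUp6xw', '-.')]

Pattern: one or more of a word character, then zero or more of a word character (captured); then exactly 2 of a non-digit (captured as 'key').
Walking the string: at [3:12] match 'qhr9Aqg--', groups = ('qhr9Aqg', '--'); at [14:23] match 'xiUp6xw-.', groups = ('xiUp6xw', '-.').
`findall` packs the 2 group values into a tuple for every match.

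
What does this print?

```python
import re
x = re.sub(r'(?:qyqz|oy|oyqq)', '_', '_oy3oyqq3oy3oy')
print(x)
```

`|` is ordered: at each position the engine commits to the first alternative that works.
Matches: at [1:3] → 'oy'; at [4:6] → 'oy'; at [9:11] → 'oy'; at [12:14] → 'oy'.
`sub` substitutes '_' at each match site.

__3_qq3_3_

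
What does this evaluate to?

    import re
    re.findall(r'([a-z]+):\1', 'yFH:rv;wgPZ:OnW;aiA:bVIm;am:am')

After group 1 captures some text, `\1` only succeeds where that same text appears again.
Matches: at [25:30] match 'am:am', group 1 = 'am'.
Because there's exactly one group, `findall` drops the full match and keeps group 1 from the one hit.

['am']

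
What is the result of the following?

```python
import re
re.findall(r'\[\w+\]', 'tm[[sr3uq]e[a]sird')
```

With no groups in the pattern, `findall` gives back each whole match — 2 here.

['[sr3uq]', '[a]']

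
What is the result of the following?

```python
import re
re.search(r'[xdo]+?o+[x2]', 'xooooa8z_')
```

None

Pattern: one or more of one of [xdo] (lazy); then one or more of a literal 'o'; then one of [x2].
`re.search` scans for the first position where the pattern succeeds.
Here nothing in the string fits, so the call returns None.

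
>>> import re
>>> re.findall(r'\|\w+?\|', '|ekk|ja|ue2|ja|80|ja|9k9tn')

['|ekk|', '|ue2|', '|80|']

Matches: at [0:5] → '|ekk|'; at [7:12] → '|ue2|'; at [14:18] → '|80|'.
With no groups in the pattern, `findall` gives back each whole match — 3 here.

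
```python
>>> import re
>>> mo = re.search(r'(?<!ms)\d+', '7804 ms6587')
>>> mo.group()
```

The negative lookahead/lookbehind blocks any match where the forbidden context is present.
The match spans [0:4] → '7804'.

'7804'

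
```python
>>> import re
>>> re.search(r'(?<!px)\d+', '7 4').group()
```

'7'

A negative assertion filters positions out without eating any characters.
The match spans [0:1] → '7'.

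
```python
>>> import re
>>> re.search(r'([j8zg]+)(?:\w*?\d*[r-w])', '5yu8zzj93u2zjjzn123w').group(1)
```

'8zzj'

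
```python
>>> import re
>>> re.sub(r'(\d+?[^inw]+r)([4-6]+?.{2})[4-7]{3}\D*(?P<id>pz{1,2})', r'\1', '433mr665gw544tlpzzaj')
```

'433mraj'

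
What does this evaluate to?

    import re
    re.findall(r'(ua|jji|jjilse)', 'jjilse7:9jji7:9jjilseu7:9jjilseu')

['jji', 'jji', 'jji', 'jji']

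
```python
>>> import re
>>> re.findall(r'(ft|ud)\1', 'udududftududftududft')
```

['ud', 'ud', 'ud']

`\1` is not a pattern — it's the concrete string captured by group 1, re-applied verbatim.
Matches: at [0:4] match 'udud', group 1 = 'ud'; at [8:12] match 'udud', group 1 = 'ud'; at [14:18] match 'udud', group 1 = 'ud'.
With a single group, `findall` returns only what that group captured — 3 items.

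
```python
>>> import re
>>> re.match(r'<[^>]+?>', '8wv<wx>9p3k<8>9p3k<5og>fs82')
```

`match` is anchored at position 0; if the pattern doesn't fit there, it returns None.
Here the pattern fails at index 0, so the call returns None.

None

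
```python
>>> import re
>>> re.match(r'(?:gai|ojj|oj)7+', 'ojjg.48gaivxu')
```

With `match`, the pattern is implicitly anchored at the beginning.
Here position 0 doesn't satisfy it, so the call returns None.

None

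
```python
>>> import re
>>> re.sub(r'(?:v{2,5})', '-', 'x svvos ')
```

This matches 2 to 5 of a literal 'v' (non-capturing group).
Every occurrence is swapped for '-'.

'x s-os '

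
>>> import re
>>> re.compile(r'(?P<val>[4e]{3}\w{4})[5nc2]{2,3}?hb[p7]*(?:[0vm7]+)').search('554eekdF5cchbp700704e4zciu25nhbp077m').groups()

The match spans [2:19] → '4eekdF5cchbp70070'.
Captured: group 1 = '4eekdF5'.

('4eekdF5',)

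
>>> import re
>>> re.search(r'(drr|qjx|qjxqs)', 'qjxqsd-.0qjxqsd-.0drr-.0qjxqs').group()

'qjx'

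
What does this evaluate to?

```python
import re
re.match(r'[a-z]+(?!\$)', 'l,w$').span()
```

`(?!…)`/`(?<!…)` only lets a position through if the neighbouring text does NOT match; no characters are consumed.
`match` is anchored at position 0; if the pattern doesn't fit there, it returns None.
The match spans [0:1] → 'l'.

(0, 1)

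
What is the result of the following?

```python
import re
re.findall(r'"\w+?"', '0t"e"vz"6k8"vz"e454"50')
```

Walking the string: at [2:5] → '"e"'; at [7:12] → '"6k8"'; at [14:20] → '"e454"'.
Since nothing is captured, `findall` lists the 3 matched substrings directly.

['"e"', '"6k8"', '"e454"']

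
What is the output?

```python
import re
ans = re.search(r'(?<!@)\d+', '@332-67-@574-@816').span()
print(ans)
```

(2, 4)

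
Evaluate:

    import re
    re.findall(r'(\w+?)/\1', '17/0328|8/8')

`\1` has to match the exact text group 1 already captured.
Walking the string: at [8:11] match '8/8', group 1 = '8'.
One capturing group, so `findall` returns just the captured substring from the one match — 1 in all.

['8']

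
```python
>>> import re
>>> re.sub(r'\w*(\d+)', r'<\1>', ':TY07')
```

':<7>'

Pattern: zero or more of a word character; then one or more of a digit (captured).
Matches: at [1:5] → 'TY07'.
The replacement refers to a captured group, so each match is rewritten using its own captured text.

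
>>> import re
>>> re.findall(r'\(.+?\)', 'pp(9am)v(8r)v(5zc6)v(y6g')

Because the quantifier is non-greedy, it stops expanding at the earliest point where the rest of the pattern can succeed.
Since nothing is captured, `findall` lists the 3 matched substrings directly.

['(9am)', '(8r)', '(5zc6)']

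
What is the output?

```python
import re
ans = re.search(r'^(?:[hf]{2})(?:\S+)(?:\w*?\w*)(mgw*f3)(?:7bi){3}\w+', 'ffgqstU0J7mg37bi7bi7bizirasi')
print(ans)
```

None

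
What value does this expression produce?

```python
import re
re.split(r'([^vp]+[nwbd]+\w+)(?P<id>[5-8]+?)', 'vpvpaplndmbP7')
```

Pattern: one or more of any character except [vp], then one or more of one of [nwbd], then one or more of a word character (captured); then one or more of a character in [5-8] (lazy) (captured as 'id').
Matches to split on: at [6:13] → 'lndmbP7'.
The group in the pattern means `split` returns the separators' captures alongside the pieces.

['vpvpap', 'lndmbP', '7', '']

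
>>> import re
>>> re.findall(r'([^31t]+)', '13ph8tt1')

Pattern: one or more of any character except [31t] (captured).
`findall` collects group 1 from the one match (1 total).

['ph8']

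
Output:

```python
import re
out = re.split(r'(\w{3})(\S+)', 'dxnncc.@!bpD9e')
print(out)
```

['', 'dxn', 'ncc.@!bpD9e', '']

Pattern: exactly 3 of a word character (captured); then one or more of a non-whitespace character (captured).
Because the pattern has a capturing group, `split` also inserts each captured text between the pieces.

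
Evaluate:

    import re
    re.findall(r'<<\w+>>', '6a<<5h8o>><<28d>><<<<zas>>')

Since nothing is captured, `findall` lists the 3 matched substrings directly.

['<<5h8o>>', '<<28d>>', '<<zas>>']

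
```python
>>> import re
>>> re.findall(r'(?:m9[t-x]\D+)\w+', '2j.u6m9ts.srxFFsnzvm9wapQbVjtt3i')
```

['m9ts.srxFFsnzvm9wapQbVjtt3i']

The pattern matches the literal 'm9', then a character in [t-x], then one or more of a non-digit (non-capturing group); then one or more of a word character.
Matches: at [5:32] → 'm9ts.srxFFsnzvm9wapQbVjtt3i'.
`findall` yields the raw match text (1 of them) because the pattern has no groups.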